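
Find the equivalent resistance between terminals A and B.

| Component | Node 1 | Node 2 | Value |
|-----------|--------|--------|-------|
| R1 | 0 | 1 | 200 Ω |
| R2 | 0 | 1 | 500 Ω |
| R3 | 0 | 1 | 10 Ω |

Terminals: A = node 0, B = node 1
Reduce the network between node 0 (A) and node 1 (B) by series/parallel combination:
  Rp1 = R1 ‖ R2 ‖ R3 (parallel, all between nodes 0 and 1) = 1/(1/200 + 1/500 + 1/10) = 9.346 Ω
R_eq = 9.346 Ω

Final answer: 9.346 Ω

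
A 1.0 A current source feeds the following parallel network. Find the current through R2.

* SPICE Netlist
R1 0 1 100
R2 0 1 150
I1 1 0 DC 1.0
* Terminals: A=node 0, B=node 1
All resistors sit directly between nodes 0 and 1, so they are in parallel and share one voltage V; the full source current 1 A splits among them.
1/R_par = 1/100 + 1/150 = 0.01667 S  =>  R_par = 60 Ω
V = I × R_par = 1 × 60 = 60 V
I_R2 = V/R2 = 60/150 = 0.4 A

Final answer: 0.4 A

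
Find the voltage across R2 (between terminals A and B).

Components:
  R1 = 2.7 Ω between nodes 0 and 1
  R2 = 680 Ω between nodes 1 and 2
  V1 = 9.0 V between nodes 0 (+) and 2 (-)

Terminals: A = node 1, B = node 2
R1 and R2 are in series across V1 (node 0 → node 1 → node 2), and the output A–B is taken across R2, so this is a voltage divider.
Series current: I = V1/(R1 + R2) = 9/(2.7 + 680) = 9/682.7 = 0.01318 A
V_R2 = I × R2 = V1 × R2/(R1 + R2) = 9 × 680/682.7 = 8.964 V

Final answer: 8.964 V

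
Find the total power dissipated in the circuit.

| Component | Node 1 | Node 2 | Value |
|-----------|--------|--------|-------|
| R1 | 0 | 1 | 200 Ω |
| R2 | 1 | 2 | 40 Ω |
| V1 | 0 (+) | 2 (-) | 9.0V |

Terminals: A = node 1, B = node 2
Nodal analysis, taking node 2 as the 0 V reference.
Source V1 fixes V_0 = 9 V.
KCL at each unknown node (sum of currents leaving = 0; resistances in Ω):
  Node 1: (V_1 - 9)/200 + (V_1 - 0)/40 = 0
Collecting terms: 0.03 × V_1 = 0.045  =>  V_1 = 1.5 V
Power in each resistor, P = (ΔV)²/R:
  P_R1 = (9 - 1.5)²/200 = 0.2812 W
  P_R2 = (1.5 - 0)²/40 = 0.05625 W
P_total = P_R1 + P_R2 = 0.3375 W

Final answer: 0.3375 W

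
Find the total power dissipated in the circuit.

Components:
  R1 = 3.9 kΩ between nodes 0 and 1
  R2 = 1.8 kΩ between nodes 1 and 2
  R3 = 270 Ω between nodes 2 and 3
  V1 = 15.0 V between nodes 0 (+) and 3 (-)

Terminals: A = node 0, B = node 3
Nodal analysis, taking node 3 as the 0 V reference.
Source V1 fixes V_0 = 15 V.
KCL at each unknown node (sum of currents leaving = 0; resistances in Ω):
  Node 1: (V_1 - 15)/3900 + (V_1 - V_2)/1800 = 0
  Node 2: (V_2 - V_1)/1800 + (V_2 - 0)/270 = 0
Collecting terms (coefficients in siemens):
  0.000812·V_1 - 0.0005556·V_2 = 0.003846
  0.004259·V_2 - 0.0005556·V_1 = 0
Determinant D = (0.000812)(0.004259) - (-0.0005556)(-0.0005556) = 0.00000315
V_1 = [(0.003846)(0.004259) - (-0.0005556)(0)]/D = 5.201 V
V_2 = [(0.000812)(0) - (0.003846)(-0.0005556)]/D = 0.6784 V
Power in each resistor, P = (ΔV)²/R:
  P_R1 = (15 - 5.201)²/3900 = 0.02462 W
  P_R2 = (5.201 - 0.6784)²/1800 = 0.01136 W
  P_R3 = (0.6784 - 0)²/270 = 0.001705 W
P_total = P_R1 + P_R2 + P_R3 = 0.03769 W

Final answer: 0.03769 W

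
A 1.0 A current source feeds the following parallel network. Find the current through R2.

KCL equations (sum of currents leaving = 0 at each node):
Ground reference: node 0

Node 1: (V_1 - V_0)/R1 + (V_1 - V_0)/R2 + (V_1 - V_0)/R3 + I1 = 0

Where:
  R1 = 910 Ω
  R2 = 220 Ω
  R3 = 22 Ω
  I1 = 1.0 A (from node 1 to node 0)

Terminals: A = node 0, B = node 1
All resistors sit directly between nodes 0 and 1, so they are in parallel and share one voltage V; the full source current 1 A splits among them.
1/R_par = 1/910 + 1/220 + 1/22 = 0.0511 S  =>  R_par = 19.57 Ω
V = I × R_par = 1 × 19.57 = 19.57 V
I_R2 = V/R2 = 19.57/220 = 0.08895 A

Final answer: 0.08895 A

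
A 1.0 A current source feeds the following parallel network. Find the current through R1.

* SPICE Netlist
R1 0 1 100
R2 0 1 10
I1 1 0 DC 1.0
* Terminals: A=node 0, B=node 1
All resistors sit directly between nodes 0 and 1, so they are in parallel and share one voltage V; the full source current 1 A splits among them.
1/R_par = 1/100 + 1/10 = 0.11 S  =>  R_par = 9.091 Ω
V = I × R_par = 1 × 9.091 = 9.091 V
I_R1 = V/R1 = 9.091/100 = 0.09091 A

Final answer: 0.09091 A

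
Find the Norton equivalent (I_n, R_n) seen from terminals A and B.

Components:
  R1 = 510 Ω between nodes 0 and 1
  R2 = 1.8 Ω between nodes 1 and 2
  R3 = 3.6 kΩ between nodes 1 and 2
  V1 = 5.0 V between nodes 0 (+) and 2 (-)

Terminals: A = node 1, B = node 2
Find the Thévenin equivalent first; then I_n = V_th/R_th and R_n = R_th.
Step 1 — V_th is the open-circuit voltage V_A - V_B (nothing connected across the terminals).
Nodal analysis, taking node 2 as the 0 V reference.
Source V1 fixes V_0 = 5 V.
KCL at each unknown node (sum of currents leaving = 0; resistances in Ω):
  Node 1: (V_1 - 5)/510 + (V_1 - 0)/1.8 + (V_1 - 0)/3600 = 0
Collecting terms: 0.5578 × V_1 = 0.009804  =>  V_1 = 0.01758 V
V_th = V_1 - V_2 = 0.01758 - 0 = 0.01758 V
Step 2 — R_th: zero the source — replace V1 by a short circuit (node 2 merges into node 0) — and find the resistance seen between A (node 1) and B (node 0).
Reduce the network between node 1 (A) and node 0 (B) by series/parallel combination:
  Rp1 = R1 ‖ R2 ‖ R3 (parallel, all between nodes 0 and 1) = 1/(1/510 + 1/1.8 + 1/3600) = 1.793 Ω
R_th = 1.793 Ω
I_n = V_th/R_th = 0.01758/1.793 = 0.009804 A, and R_n = R_th = 1.793 Ω

Final answer: I_n = 0.009804 A, R_n = 1.793 Ω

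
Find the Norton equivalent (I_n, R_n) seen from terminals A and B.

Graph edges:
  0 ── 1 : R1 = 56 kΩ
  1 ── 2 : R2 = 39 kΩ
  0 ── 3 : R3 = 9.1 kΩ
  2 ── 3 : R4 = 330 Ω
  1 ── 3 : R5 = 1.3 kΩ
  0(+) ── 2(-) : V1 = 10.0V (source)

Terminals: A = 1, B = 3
Find the Thévenin equivalent first; then I_n = V_th/R_th and R_n = R_th.
Step 1 — V_th is the open-circuit voltage V_A - V_B (nothing connected across the terminals).
Nodal analysis, taking node 2 as the 0 V reference.
Source V1 fixes V_0 = 10 V.
KCL at each unknown node (sum of currents leaving = 0; resistances in Ω):
  Node 1: (V_1 - 10)/56000 + (V_1 - 0)/39000 + (V_1 - V_3)/1300 = 0
  Node 3: (V_3 - 10)/9100 + (V_3 - 0)/330 + (V_3 - V_1)/1300 = 0
Collecting terms (coefficients in siemens):
  0.0008127·V_1 - 0.0007692·V_3 = 0.0001786
  0.003909·V_3 - 0.0007692·V_1 = 0.001099
Determinant D = (0.0008127)(0.003909) - (-0.0007692)(-0.0007692) = 0.000002586
V_1 = [(0.0001786)(0.003909) - (-0.0007692)(0.001099)]/D = 0.5969 V
V_3 = [(0.0008127)(0.001099) - (0.0001786)(-0.0007692)]/D = 0.3985 V
V_th = V_1 - V_3 = 0.5969 - 0.3985 = 0.1984 V
Step 2 — R_th: zero the source — replace V1 by a short circuit (node 2 merges into node 0) — and find the resistance seen between A (node 1) and B (node 3).
Reduce the network between node 1 (A) and node 3 (B) by series/parallel combination:
  Rp1 = R1 ‖ R2 (parallel, both between nodes 0 and 1) = 1/(1/56000 + 1/39000) = 22990 Ω
  Rp2 = R3 ‖ R4 (parallel, both between nodes 0 and 3) = 1/(1/9100 + 1/330) = 318.5 Ω
  Rs1 = Rp1 + Rp2 (series, joined only at node 0) = 22990 + 318.5 = 23310 Ω
  Rp3 = R5 ‖ Rs1 (parallel, both between nodes 1 and 3) = 1/(1/1300 + 1/23310) = 1231 Ω
R_th = 1.231 kΩ
I_n = V_th/R_th = 0.1984/1231 = 0.0001611 A, and R_n = R_th = 1.231 kΩ

Final answer: I_n = 0.0001611 A, R_n = 1.231 kΩ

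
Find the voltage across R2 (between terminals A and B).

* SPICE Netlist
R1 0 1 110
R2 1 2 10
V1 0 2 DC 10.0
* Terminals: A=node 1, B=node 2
R1 and R2 are in series across V1 (node 0 → node 1 → node 2), and the output A–B is taken across R2, so this is a voltage divider.
Series current: I = V1/(R1 + R2) = 10/(110 + 10) = 10/120 = 0.08333 A
V_R2 = I × R2 = V1 × R2/(R1 + R2) = 10 × 10/120 = 0.8333 V

Final answer: 0.8333 V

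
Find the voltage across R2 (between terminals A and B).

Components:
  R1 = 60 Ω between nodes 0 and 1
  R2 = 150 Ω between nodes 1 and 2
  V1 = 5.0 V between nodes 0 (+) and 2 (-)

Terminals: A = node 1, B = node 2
R1 and R2 are in series across V1 (node 0 → node 1 → node 2), and the output A–B is taken across R2, so this is a voltage divider.
Series current: I = V1/(R1 + R2) = 5/(60 + 150) = 5/210 = 0.02381 A
V_R2 = I × R2 = V1 × R2/(R1 + R2) = 5 × 150/210 = 3.571 V

Final answer: 3.571 V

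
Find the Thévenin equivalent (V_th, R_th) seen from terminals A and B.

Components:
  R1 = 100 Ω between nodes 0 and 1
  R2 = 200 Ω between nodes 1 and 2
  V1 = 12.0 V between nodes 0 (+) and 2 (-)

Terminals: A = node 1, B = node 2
Step 1 — V_th is the open-circuit voltage V_A - V_B (nothing connected across the terminals).
Nodal analysis, taking node 2 as the 0 V reference.
Source V1 fixes V_0 = 12 V.
KCL at each unknown node (sum of currents leaving = 0; resistances in Ω):
  Node 1: (V_1 - 12)/100 + (V_1 - 0)/200 = 0
Collecting terms: 0.015 × V_1 = 0.12  =>  V_1 = 8 V
V_th = V_1 - V_2 = 8 - 0 = 8 V
Step 2 — R_th: zero the source — replace V1 by a short circuit (node 2 merges into node 0) — and find the resistance seen between A (node 1) and B (node 0).
Reduce the network between node 1 (A) and node 0 (B) by series/parallel combination:
  Rp1 = R1 ‖ R2 (parallel, both between nodes 0 and 1) = 1/(1/100 + 1/200) = 66.67 Ω
R_th = 66.67 Ω

Final answer: V_th = 8 V, R_th = 66.67 Ω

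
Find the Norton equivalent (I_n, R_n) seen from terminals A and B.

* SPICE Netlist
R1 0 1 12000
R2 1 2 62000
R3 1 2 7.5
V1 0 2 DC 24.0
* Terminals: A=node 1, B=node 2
Find the Thévenin equivalent first; then I_n = V_th/R_th and R_n = R_th.
Step 1 — V_th is the open-circuit voltage V_A - V_B (nothing connected across the terminals).
Nodal analysis, taking node 2 as the 0 V reference.
Source V1 fixes V_0 = 24 V.
KCL at each unknown node (sum of currents leaving = 0; resistances in Ω):
  Node 1: (V_1 - 24)/12000 + (V_1 - 0)/62000 + (V_1 - 0)/7.5 = 0
Collecting terms: 0.1334 × V_1 = 0.002  =>  V_1 = 0.01499 V
V_th = V_1 - V_2 = 0.01499 - 0 = 0.01499 V
Step 2 — R_th: zero the source — replace V1 by a short circuit (node 2 merges into node 0) — and find the resistance seen between A (node 1) and B (node 0).
Reduce the network between node 1 (A) and node 0 (B) by series/parallel combination:
  Rp1 = R1 ‖ R2 ‖ R3 (parallel, all between nodes 0 and 1) = 1/(1/12000 + 1/62000 + 1/7.5) = 7.494 Ω
R_th = 7.494 Ω
I_n = V_th/R_th = 0.01499/7.494 = 0.002 A, and R_n = R_th = 7.494 Ω

Final answer: I_n = 0.002 A, R_n = 7.494 Ω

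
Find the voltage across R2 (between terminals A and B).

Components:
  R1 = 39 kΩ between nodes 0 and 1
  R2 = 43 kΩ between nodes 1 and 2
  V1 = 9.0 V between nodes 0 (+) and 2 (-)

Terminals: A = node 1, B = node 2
R1 and R2 are in series across V1 (node 0 → node 1 → node 2), and the output A–B is taken across R2, so this is a voltage divider.
Series current: I = V1/(R1 + R2) = 9/(39000 + 43000) = 9/82000 = 0.0001098 A
V_R2 = I × R2 = V1 × R2/(R1 + R2) = 9 × 43000/82000 = 4.72 V

Final answer: 4.72 V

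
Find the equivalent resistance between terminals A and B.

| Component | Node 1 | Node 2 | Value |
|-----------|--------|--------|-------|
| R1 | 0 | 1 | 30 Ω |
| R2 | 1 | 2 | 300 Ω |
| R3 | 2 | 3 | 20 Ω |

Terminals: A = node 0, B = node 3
Reduce the network between node 0 (A) and node 3 (B) by series/parallel combination:
  Rs1 = R1 + R2 (series, joined only at node 1) = 30 + 300 = 330 Ω
  Rs2 = R3 + Rs1 (series, joined only at node 2) = 20 + 330 = 350 Ω
R_eq = 350 Ω

Final answer: 350 Ω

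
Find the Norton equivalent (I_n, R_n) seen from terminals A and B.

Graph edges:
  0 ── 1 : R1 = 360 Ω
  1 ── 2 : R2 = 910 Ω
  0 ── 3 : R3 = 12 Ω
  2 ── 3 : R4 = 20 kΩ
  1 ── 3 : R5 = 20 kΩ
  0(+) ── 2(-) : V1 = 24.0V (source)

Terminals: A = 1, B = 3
Find the Thévenin equivalent first; then I_n = V_th/R_th and R_n = R_th.
Step 1 — V_th is the open-circuit voltage V_A - V_B (nothing connected across the terminals).
Nodal analysis, taking node 2 as the 0 V reference.
Source V1 fixes V_0 = 24 V.
KCL at each unknown node (sum of currents leaving = 0; resistances in Ω):
  Node 1: (V_1 - 24)/360 + (V_1 - 0)/910 + (V_1 - V_3)/20000 = 0
  Node 3: (V_3 - 24)/12 + (V_3 - 0)/20000 + (V_3 - V_1)/20000 = 0
Collecting terms (coefficients in siemens):
  0.003927·V_1 - 0.00005·V_3 = 0.06667
  0.08343·V_3 - 0.00005·V_1 = 2
Determinant D = (0.003927)(0.08343) - (-0.00005)(-0.00005) = 0.0003276
V_1 = [(0.06667)(0.08343) - (-0.00005)(2)]/D = 17.28 V
V_3 = [(0.003927)(2) - (0.06667)(-0.00005)]/D = 23.98 V
V_th = V_1 - V_3 = 17.28 - 23.98 = -6.698 V
Step 2 — R_th: zero the source — replace V1 by a short circuit (node 2 merges into node 0) — and find the resistance seen between A (node 1) and B (node 3).
Reduce the network between node 1 (A) and node 3 (B) by series/parallel combination:
  Rp1 = R1 ‖ R2 (parallel, both between nodes 0 and 1) = 1/(1/360 + 1/910) = 258 Ω
  Rp2 = R3 ‖ R4 (parallel, both between nodes 0 and 3) = 1/(1/12 + 1/20000) = 11.99 Ω
  Rs1 = Rp1 + Rp2 (series, joined only at node 0) = 258 + 11.99 = 269.9 Ω
  Rp3 = R5 ‖ Rs1 (parallel, both between nodes 1 and 3) = 1/(1/20000 + 1/269.9) = 266.4 Ω
R_th = 266.4 Ω
I_n = V_th/R_th = -6.698/266.4 = -0.02515 A, and R_n = R_th = 266.4 Ω

Final answer: I_n = -0.02515 A, R_n = 266.4 Ω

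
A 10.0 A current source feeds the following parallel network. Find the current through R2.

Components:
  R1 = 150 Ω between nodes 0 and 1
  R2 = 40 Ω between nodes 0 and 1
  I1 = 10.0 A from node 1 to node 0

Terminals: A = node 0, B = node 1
All resistors sit directly between nodes 0 and 1, so they are in parallel and share one voltage V; the full source current 10 A splits among them.
1/R_par = 1/150 + 1/40 = 0.03167 S  =>  R_par = 31.58 Ω
V = I × R_par = 10 × 31.58 = 315.8 V
I_R2 = V/R2 = 315.8/40 = 7.895 A

Final answer: 7.895 A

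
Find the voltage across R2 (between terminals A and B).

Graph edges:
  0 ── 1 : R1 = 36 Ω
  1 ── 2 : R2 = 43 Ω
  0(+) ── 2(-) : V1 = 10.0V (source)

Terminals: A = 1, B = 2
R1 and R2 are in series across V1 (node 0 → node 1 → node 2), and the output A–B is taken across R2, so this is a voltage divider.
Series current: I = V1/(R1 + R2) = 10/(36 + 43) = 10/79 = 0.1266 A
V_R2 = I × R2 = V1 × R2/(R1 + R2) = 10 × 43/79 = 5.443 V

Final answer: 5.443 V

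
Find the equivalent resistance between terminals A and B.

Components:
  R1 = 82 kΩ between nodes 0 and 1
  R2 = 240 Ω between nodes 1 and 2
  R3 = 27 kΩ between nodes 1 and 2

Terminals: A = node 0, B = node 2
Reduce the network between node 0 (A) and node 2 (B) by series/parallel combination:
  Rp1 = R2 ‖ R3 (parallel, both between nodes 1 and 2) = 1/(1/240 + 1/27000) = 237.9 Ω
  Rs1 = R1 + Rp1 (series, joined only at node 1) = 82000 + 237.9 = 82240 Ω
R_eq = 82.24 kΩ

Final answer: 82.24 kΩ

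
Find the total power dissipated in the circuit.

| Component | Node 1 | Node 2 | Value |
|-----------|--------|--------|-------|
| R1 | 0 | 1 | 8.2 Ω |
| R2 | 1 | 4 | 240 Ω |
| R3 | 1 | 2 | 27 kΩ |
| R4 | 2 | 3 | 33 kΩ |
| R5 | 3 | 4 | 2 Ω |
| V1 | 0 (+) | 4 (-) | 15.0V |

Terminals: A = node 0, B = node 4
Nodal analysis, taking node 4 as the 0 V reference.
Source V1 fixes V_0 = 15 V.
KCL at each unknown node (sum of currents leaving = 0; resistances in Ω):
  Node 1: (V_1 - 15)/8.2 + (V_1 - 0)/240 + (V_1 - V_2)/27000 = 0
  Node 2: (V_2 - V_1)/27000 + (V_2 - V_3)/33000 = 0
  Node 3: (V_3 - V_2)/33000 + (V_3 - 0)/2 = 0
Collecting terms (coefficients in siemens):
  0.1262·V_1 - 0.00003704·V_2 = 1.829
  0.00006734·V_2 - 0.00003704·V_1 - 0.0000303·V_3 = 0
  0.5·V_3 - 0.0000303·V_2 = 0
Solving these 3 simultaneous equations (Gaussian elimination) gives:
  V_1 = 14.5 V, V_2 = 7.977 V, V_3 = 0.0004834 V
Power in each resistor, P = (ΔV)²/R:
  P_R1 = (15 - 14.5)²/8.2 = 0.03018 W
  P_R2 = (14.5 - 0)²/240 = 0.8763 W
  P_R3 = (14.5 - 7.977)²/27000 = 0.001577 W
  P_R4 = (7.977 - 0.0004834)²/33000 = 0.001928 W
  P_R5 = (0.0004834 - 0)²/2 = 0.0000001168 W
P_total = P_R1 + P_R2 + P_R3 + P_R4 + P_R5 = 0.91 W

Final answer: 0.91 W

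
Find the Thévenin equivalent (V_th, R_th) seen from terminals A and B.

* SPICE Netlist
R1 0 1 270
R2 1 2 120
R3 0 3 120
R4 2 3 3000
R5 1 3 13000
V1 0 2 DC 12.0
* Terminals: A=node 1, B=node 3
Step 1 — V_th is the open-circuit voltage V_A - V_B (nothing connected across the terminals).
Nodal analysis, taking node 2 as the 0 V reference.
Source V1 fixes V_0 = 12 V.
KCL at each unknown node (sum of currents leaving = 0; resistances in Ω):
  Node 1: (V_1 - 12)/270 + (V_1 - 0)/120 + (V_1 - V_3)/13000 = 0
  Node 3: (V_3 - 12)/120 + (V_3 - 0)/3000 + (V_3 - V_1)/13000 = 0
Collecting terms (coefficients in siemens):
  0.01211·V_1 - 0.00007692·V_3 = 0.04444
  0.008744·V_3 - 0.00007692·V_1 = 0.1
Determinant D = (0.01211)(0.008744) - (-0.00007692)(-0.00007692) = 0.0001059
V_1 = [(0.04444)(0.008744) - (-0.00007692)(0.1)]/D = 3.742 V
V_3 = [(0.01211)(0.1) - (0.04444)(-0.00007692)]/D = 11.47 V
V_th = V_1 - V_3 = 3.742 - 11.47 = -7.728 V
Step 2 — R_th: zero the source — replace V1 by a short circuit (node 2 merges into node 0) — and find the resistance seen between A (node 1) and B (node 3).
Reduce the network between node 1 (A) and node 3 (B) by series/parallel combination:
  Rp1 = R1 ‖ R2 (parallel, both between nodes 0 and 1) = 1/(1/270 + 1/120) = 83.08 Ω
  Rp2 = R3 ‖ R4 (parallel, both between nodes 0 and 3) = 1/(1/120 + 1/3000) = 115.4 Ω
  Rs1 = Rp1 + Rp2 (series, joined only at node 0) = 83.08 + 115.4 = 198.5 Ω
  Rp3 = R5 ‖ Rs1 (parallel, both between nodes 1 and 3) = 1/(1/13000 + 1/198.5) = 195.5 Ω
R_th = 195.5 Ω

Final answer: V_th = -7.728 V, R_th = 195.5 Ω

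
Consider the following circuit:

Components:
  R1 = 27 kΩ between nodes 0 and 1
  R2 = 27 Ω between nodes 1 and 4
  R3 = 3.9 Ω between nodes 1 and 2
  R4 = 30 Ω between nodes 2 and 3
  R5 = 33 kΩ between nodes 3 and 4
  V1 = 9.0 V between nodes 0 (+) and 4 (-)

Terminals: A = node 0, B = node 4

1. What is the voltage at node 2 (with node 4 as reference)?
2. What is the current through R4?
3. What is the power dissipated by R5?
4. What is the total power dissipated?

Nodal analysis, taking node 4 as the 0 V reference.
Source V1 fixes V_0 = 9 V.
KCL at each unknown node (sum of currents leaving = 0; resistances in Ω):
  Node 1: (V_1 - 9)/27000 + (V_1 - 0)/27 + (V_1 - V_2)/3.9 = 0
  Node 2: (V_2 - V_1)/3.9 + (V_2 - V_3)/30 = 0
  Node 3: (V_3 - V_2)/30 + (V_3 - 0)/33000 = 0
Collecting terms (coefficients in siemens):
  0.2935·V_1 - 0.2564·V_2 = 0.0003333
  0.2897·V_2 - 0.2564·V_1 - 0.03333·V_3 = 0
  0.03336·V_3 - 0.03333·V_2 = 0
Solving these 3 simultaneous equations (Gaussian elimination) gives:
  V_1 = 0.008984 V, V_2 = 0.008983 V, V_3 = 0.008974 V
Part 1:
  Read off the nodal solution: V_2 = 0.008983 V
Part 2:
  I_R4 = (V_2 - V_3)/R4 = (0.008983 - 0.008974)/30 = 0.000000272 A
  Magnitude: I_R4 = 0.000000272 A
Part 3:
  I_R5 = (V_3 - V_4)/R5 = (0.008974 - 0)/33000 = 0.000000272 A
  P_R5 = I_R5² × R5 = (0.000000272)² × 33000 = 0.000000002441 W
Part 4:
  Power in each resistor, P = (ΔV)²/R:
    P_R1 = (9 - 0.008984)²/27000 = 0.002994 W
    P_R2 = (0.008984 - 0)²/27 = 0.000002989 W
    P_R3 = (0.008984 - 0.008983)²/3.9 = 0.0000000000002884 W
    P_R4 = (0.008983 - 0.008974)²/30 = 0.000000000002219 W
    P_R5 = (0.008974 - 0)²/33000 = 0.000000002441 W
  P_total = P_R1 + P_R2 + P_R3 + P_R4 + P_R5 = 0.002997 W

Final answers:
1. V_2 = 0.008983 V
2. I_R4 = 2.72e-07 A
3. P_R5 = 2.441e-09 W
4. P_total = 0.002997 W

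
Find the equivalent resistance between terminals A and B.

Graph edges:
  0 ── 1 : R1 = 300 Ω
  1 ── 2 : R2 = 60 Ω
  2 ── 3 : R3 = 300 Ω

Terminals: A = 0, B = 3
Reduce the network between node 0 (A) and node 3 (B) by series/parallel combination:
  Rs1 = R1 + R2 (series, joined only at node 1) = 300 + 60 = 360 Ω
  Rs2 = R3 + Rs1 (series, joined only at node 2) = 300 + 360 = 660 Ω
R_eq = 660 Ω

Final answer: 660 Ω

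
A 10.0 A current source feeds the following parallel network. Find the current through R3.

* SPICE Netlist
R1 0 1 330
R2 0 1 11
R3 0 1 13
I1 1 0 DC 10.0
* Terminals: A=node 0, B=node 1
All resistors sit directly between nodes 0 and 1, so they are in parallel and share one voltage V; the full source current 10 A splits among them.
1/R_par = 1/330 + 1/11 + 1/13 = 0.1709 S  =>  R_par = 5.853 Ω
V = I × R_par = 10 × 5.853 = 58.53 V
I_R3 = V/R3 = 58.53/13 = 4.502 A

Final answer: 4.502 A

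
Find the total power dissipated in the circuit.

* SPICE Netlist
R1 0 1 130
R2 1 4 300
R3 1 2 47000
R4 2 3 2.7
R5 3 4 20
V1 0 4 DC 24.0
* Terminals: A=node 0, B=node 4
Nodal analysis, taking node 4 as the 0 V reference.
Source V1 fixes V_0 = 24 V.
KCL at each unknown node (sum of currents leaving = 0; resistances in Ω):
  Node 1: (V_1 - 24)/130 + (V_1 - 0)/300 + (V_1 - V_2)/47000 = 0
  Node 2: (V_2 - V_1)/47000 + (V_2 - V_3)/2.7 = 0
  Node 3: (V_3 - V_2)/2.7 + (V_3 - 0)/20 = 0
Collecting terms (coefficients in siemens):
  0.01105·V_1 - 0.00002128·V_2 = 0.1846
  0.3704·V_2 - 0.00002128·V_1 - 0.3704·V_3 = 0
  0.4204·V_3 - 0.3704·V_2 = 0
Solving these 3 simultaneous equations (Gaussian elimination) gives:
  V_1 = 16.71 V, V_2 = 0.008068 V, V_3 = 0.007108 V
Power in each resistor, P = (ΔV)²/R:
  P_R1 = (24 - 16.71)²/130 = 0.4086 W
  P_R2 = (16.71 - 0)²/300 = 0.931 W
  P_R3 = (16.71 - 0.008068)²/47000 = 0.005937 W
  P_R4 = (0.008068 - 0.007108)²/2.7 = 0.000000341 W
  P_R5 = (0.007108 - 0)²/20 = 0.000002526 W
P_total = P_R1 + P_R2 + P_R3 + P_R4 + P_R5 = 1.345 W

Final answer: 1.345 W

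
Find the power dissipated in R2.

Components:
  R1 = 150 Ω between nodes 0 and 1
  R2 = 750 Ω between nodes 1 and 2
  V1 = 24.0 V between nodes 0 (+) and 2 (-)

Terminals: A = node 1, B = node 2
Nodal analysis, taking node 2 as the 0 V reference.
Source V1 fixes V_0 = 24 V.
KCL at each unknown node (sum of currents leaving = 0; resistances in Ω):
  Node 1: (V_1 - 24)/150 + (V_1 - 0)/750 = 0
Collecting terms: 0.008 × V_1 = 0.16  =>  V_1 = 20 V
I_R2 = (V_1 - V_2)/R2 = (20 - 0)/750 = 0.02667 A
P_R2 = I_R2² × R2 = (0.02667)² × 750 = 0.5333 W

Final answer: 0.5333 W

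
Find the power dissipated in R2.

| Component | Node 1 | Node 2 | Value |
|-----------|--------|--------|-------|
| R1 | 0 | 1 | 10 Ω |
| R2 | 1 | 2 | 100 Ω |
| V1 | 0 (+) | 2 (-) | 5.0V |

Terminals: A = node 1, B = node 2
Nodal analysis, taking node 2 as the 0 V reference.
Source V1 fixes V_0 = 5 V.
KCL at each unknown node (sum of currents leaving = 0; resistances in Ω):
  Node 1: (V_1 - 5)/10 + (V_1 - 0)/100 = 0
Collecting terms: 0.11 × V_1 = 0.5  =>  V_1 = 4.545 V
I_R2 = (V_1 - V_2)/R2 = (4.545 - 0)/100 = 0.04545 A
P_R2 = I_R2² × R2 = (0.04545)² × 100 = 0.2066 W

Final answer: 0.2066 W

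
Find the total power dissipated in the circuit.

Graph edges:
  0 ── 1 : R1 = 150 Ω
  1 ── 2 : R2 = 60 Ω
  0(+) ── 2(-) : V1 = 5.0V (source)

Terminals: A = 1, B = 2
Nodal analysis, taking node 2 as the 0 V reference.
Source V1 fixes V_0 = 5 V.
KCL at each unknown node (sum of currents leaving = 0; resistances in Ω):
  Node 1: (V_1 - 5)/150 + (V_1 - 0)/60 = 0
Collecting terms: 0.02333 × V_1 = 0.03333  =>  V_1 = 1.429 V
Power in each resistor, P = (ΔV)²/R:
  P_R1 = (5 - 1.429)²/150 = 0.08503 W
  P_R2 = (1.429 - 0)²/60 = 0.03401 W
P_total = P_R1 + P_R2 = 0.119 W

Final answer: 0.119 W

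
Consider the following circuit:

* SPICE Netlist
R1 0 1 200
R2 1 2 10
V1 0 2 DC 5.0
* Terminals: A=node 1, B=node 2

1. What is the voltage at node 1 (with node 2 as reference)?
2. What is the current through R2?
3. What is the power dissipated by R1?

Nodal analysis, taking node 2 as the 0 V reference.
Source V1 fixes V_0 = 5 V.
KCL at each unknown node (sum of currents leaving = 0; resistances in Ω):
  Node 1: (V_1 - 5)/200 + (V_1 - 0)/10 = 0
Collecting terms: 0.105 × V_1 = 0.025  =>  V_1 = 0.2381 V
Part 1:
  Read off the nodal solution: V_1 = 0.2381 V
Part 2:
  I_R2 = (V_1 - V_2)/R2 = (0.2381 - 0)/10 = 0.02381 A
  Magnitude: I_R2 = 0.02381 A
Part 3:
  I_R1 = (V_0 - V_1)/R1 = (5 - 0.2381)/200 = 0.02381 A
  P_R1 = I_R1² × R1 = (0.02381)² × 200 = 0.1134 W

Final answers:
1. V_1 = 0.2381 V
2. I_R2 = 0.02381 A
3. P_R1 = 0.1134 W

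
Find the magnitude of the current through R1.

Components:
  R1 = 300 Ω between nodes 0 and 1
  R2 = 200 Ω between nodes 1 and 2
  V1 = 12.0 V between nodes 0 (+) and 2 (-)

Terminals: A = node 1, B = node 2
Nodal analysis, taking node 2 as the 0 V reference.
Source V1 fixes V_0 = 12 V.
KCL at each unknown node (sum of currents leaving = 0; resistances in Ω):
  Node 1: (V_1 - 12)/300 + (V_1 - 0)/200 = 0
Collecting terms: 0.008333 × V_1 = 0.04  =>  V_1 = 4.8 V
I_R1 = (V_0 - V_1)/R1 = (12 - 4.8)/300 = 0.024 A
|I_R1| = 0.024 A

Final answer: |I_R1| = 0.024 A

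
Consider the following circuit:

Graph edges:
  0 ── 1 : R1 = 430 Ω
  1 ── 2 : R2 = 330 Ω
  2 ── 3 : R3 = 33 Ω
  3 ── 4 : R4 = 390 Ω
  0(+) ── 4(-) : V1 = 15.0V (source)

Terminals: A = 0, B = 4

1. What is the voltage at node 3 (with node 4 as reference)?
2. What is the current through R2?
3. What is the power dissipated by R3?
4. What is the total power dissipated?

Nodal analysis, taking node 4 as the 0 V reference.
Source V1 fixes V_0 = 15 V.
KCL at each unknown node (sum of currents leaving = 0; resistances in Ω):
  Node 1: (V_1 - 15)/430 + (V_1 - V_2)/330 = 0
  Node 2: (V_2 - V_1)/330 + (V_2 - V_3)/33 = 0
  Node 3: (V_3 - V_2)/33 + (V_3 - 0)/390 = 0
Collecting terms (coefficients in siemens):
  0.005356·V_1 - 0.00303·V_2 = 0.03488
  0.03333·V_2 - 0.00303·V_1 - 0.0303·V_3 = 0
  0.03287·V_3 - 0.0303·V_2 = 0
Solving these 3 simultaneous equations (Gaussian elimination) gives:
  V_1 = 9.548 V, V_2 = 5.363 V, V_3 = 4.945 V
Part 1:
  Read off the nodal solution: V_3 = 4.945 V
Part 2:
  I_R2 = (V_1 - V_2)/R2 = (9.548 - 5.363)/330 = 0.01268 A
  Magnitude: I_R2 = 0.01268 A
Part 3:
  I_R3 = (V_2 - V_3)/R3 = (5.363 - 4.945)/33 = 0.01268 A
  P_R3 = I_R3² × R3 = (0.01268)² × 33 = 0.005306 W
Part 4:
  Power in each resistor, P = (ΔV)²/R:
    P_R1 = (15 - 9.548)²/430 = 0.06913 W
    P_R2 = (9.548 - 5.363)²/330 = 0.05306 W
    P_R3 = (5.363 - 4.945)²/33 = 0.005306 W
    P_R4 = (4.945 - 0)²/390 = 0.0627 W
  P_total = P_R1 + P_R2 + P_R3 + P_R4 = 0.1902 W

Final answers:
1. V_3 = 4.945 V
2. I_R2 = 0.01268 A
3. P_R3 = 0.005306 W
4. P_total = 0.1902 W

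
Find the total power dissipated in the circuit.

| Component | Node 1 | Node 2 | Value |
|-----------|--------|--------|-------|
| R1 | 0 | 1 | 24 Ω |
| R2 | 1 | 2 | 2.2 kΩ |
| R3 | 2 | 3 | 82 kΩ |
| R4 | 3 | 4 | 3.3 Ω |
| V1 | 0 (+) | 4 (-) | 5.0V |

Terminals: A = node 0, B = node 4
Nodal analysis, taking node 4 as the 0 V reference.
Source V1 fixes V_0 = 5 V.
KCL at each unknown node (sum of currents leaving = 0; resistances in Ω):
  Node 1: (V_1 - 5)/24 + (V_1 - V_2)/2200 = 0
  Node 2: (V_2 - V_1)/2200 + (V_2 - V_3)/82000 = 0
  Node 3: (V_3 - V_2)/82000 + (V_3 - 0)/3.3 = 0
Collecting terms (coefficients in siemens):
  0.04212·V_1 - 0.0004545·V_2 = 0.2083
  0.0004667·V_2 - 0.0004545·V_1 - 0.0000122·V_3 = 0
  0.303·V_3 - 0.0000122·V_2 = 0
Solving these 3 simultaneous equations (Gaussian elimination) gives:
  V_1 = 4.999 V, V_2 = 4.868 V, V_3 = 0.0001959 V
Power in each resistor, P = (ΔV)²/R:
  P_R1 = (5 - 4.999)²/24 = 0.00000008458 W
  P_R2 = (4.999 - 4.868)²/2200 = 0.000007753 W
  P_R3 = (4.868 - 0.0001959)²/82000 = 0.000289 W
  P_R4 = (0.0001959 - 0)²/3.3 = 0.00000001163 W
P_total = P_R1 + P_R2 + P_R3 + P_R4 = 0.0002968 W

Final answer: 0.0002968 W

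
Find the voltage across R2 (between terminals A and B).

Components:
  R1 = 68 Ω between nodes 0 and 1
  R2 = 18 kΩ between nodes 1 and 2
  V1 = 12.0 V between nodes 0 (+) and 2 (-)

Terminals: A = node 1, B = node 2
R1 and R2 are in series across V1 (node 0 → node 1 → node 2), and the output A–B is taken across R2, so this is a voltage divider.
Series current: I = V1/(R1 + R2) = 12/(68 + 18000) = 12/18070 = 0.0006642 A
V_R2 = I × R2 = V1 × R2/(R1 + R2) = 12 × 18000/18070 = 11.95 V

Final answer: 11.95 V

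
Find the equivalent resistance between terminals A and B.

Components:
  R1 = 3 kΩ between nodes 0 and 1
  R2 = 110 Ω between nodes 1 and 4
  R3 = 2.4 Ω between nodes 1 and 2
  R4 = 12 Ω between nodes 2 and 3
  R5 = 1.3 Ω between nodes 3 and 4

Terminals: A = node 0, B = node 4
Reduce the network between node 0 (A) and node 4 (B) by series/parallel combination:
  Rs1 = R3 + R4 (series, joined only at node 2) = 2.4 + 12 = 14.4 Ω
  Rs2 = R5 + Rs1 (series, joined only at node 3) = 1.3 + 14.4 = 15.7 Ω
  Rp1 = R2 ‖ Rs2 (parallel, both between nodes 1 and 4) = 1/(1/110 + 1/15.7) = 13.74 Ω
  Rs3 = R1 + Rp1 (series, joined only at node 1) = 3000 + 13.74 = 3014 Ω
R_eq = 3.014 kΩ

Final answer: 3.014 kΩ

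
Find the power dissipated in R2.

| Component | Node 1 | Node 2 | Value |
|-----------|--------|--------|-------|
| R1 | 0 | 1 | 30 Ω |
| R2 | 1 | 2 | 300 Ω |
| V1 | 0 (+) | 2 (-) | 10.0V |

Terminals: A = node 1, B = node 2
Nodal analysis, taking node 2 as the 0 V reference.
Source V1 fixes V_0 = 10 V.
KCL at each unknown node (sum of currents leaving = 0; resistances in Ω):
  Node 1: (V_1 - 10)/30 + (V_1 - 0)/300 = 0
Collecting terms: 0.03667 × V_1 = 0.3333  =>  V_1 = 9.091 V
I_R2 = (V_1 - V_2)/R2 = (9.091 - 0)/300 = 0.0303 A
P_R2 = I_R2² × R2 = (0.0303)² × 300 = 0.2755 W

Final answer: 0.2755 W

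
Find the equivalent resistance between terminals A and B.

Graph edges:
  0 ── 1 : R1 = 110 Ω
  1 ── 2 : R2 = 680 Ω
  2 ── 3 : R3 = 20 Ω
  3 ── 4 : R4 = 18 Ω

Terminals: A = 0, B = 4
Reduce the network between node 0 (A) and node 4 (B) by series/parallel combination:
  Rs1 = R1 + R2 (series, joined only at node 1) = 110 + 680 = 790 Ω
  Rs2 = R3 + Rs1 (series, joined only at node 2) = 20 + 790 = 810 Ω
  Rs3 = R4 + Rs2 (series, joined only at node 3) = 18 + 810 = 828 Ω
R_eq = 828 Ω

Final answer: 828 Ω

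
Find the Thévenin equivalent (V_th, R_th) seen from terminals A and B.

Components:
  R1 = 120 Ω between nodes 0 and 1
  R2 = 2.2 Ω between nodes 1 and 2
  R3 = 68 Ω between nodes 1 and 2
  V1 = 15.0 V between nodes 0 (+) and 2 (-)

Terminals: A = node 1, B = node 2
Step 1 — V_th is the open-circuit voltage V_A - V_B (nothing connected across the terminals).
Nodal analysis, taking node 2 as the 0 V reference.
Source V1 fixes V_0 = 15 V.
KCL at each unknown node (sum of currents leaving = 0; resistances in Ω):
  Node 1: (V_1 - 15)/120 + (V_1 - 0)/2.2 + (V_1 - 0)/68 = 0
Collecting terms: 0.4776 × V_1 = 0.125  =>  V_1 = 0.2617 V
V_th = V_1 - V_2 = 0.2617 - 0 = 0.2617 V
Step 2 — R_th: zero the source — replace V1 by a short circuit (node 2 merges into node 0) — and find the resistance seen between A (node 1) and B (node 0).
Reduce the network between node 1 (A) and node 0 (B) by series/parallel combination:
  Rp1 = R1 ‖ R2 ‖ R3 (parallel, all between nodes 0 and 1) = 1/(1/120 + 1/2.2 + 1/68) = 2.094 Ω
R_th = 2.094 Ω

Final answer: V_th = 0.2617 V, R_th = 2.094 Ω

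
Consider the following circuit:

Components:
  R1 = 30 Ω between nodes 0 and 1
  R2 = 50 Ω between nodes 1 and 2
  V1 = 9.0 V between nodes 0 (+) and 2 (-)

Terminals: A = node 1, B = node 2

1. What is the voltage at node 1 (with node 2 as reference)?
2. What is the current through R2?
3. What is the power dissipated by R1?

Nodal analysis, taking node 2 as the 0 V reference.
Source V1 fixes V_0 = 9 V.
KCL at each unknown node (sum of currents leaving = 0; resistances in Ω):
  Node 1: (V_1 - 9)/30 + (V_1 - 0)/50 = 0
Collecting terms: 0.05333 × V_1 = 0.3  =>  V_1 = 5.625 V
Part 1:
  Read off the nodal solution: V_1 = 5.625 V
Part 2:
  I_R2 = (V_1 - V_2)/R2 = (5.625 - 0)/50 = 0.1125 A
  Magnitude: I_R2 = 0.1125 A
Part 3:
  I_R1 = (V_0 - V_1)/R1 = (9 - 5.625)/30 = 0.1125 A
  P_R1 = I_R1² × R1 = (0.1125)² × 30 = 0.3797 W

Final answers:
1. V_1 = 5.625 V
2. I_R2 = 0.1125 A
3. P_R1 = 0.3797 W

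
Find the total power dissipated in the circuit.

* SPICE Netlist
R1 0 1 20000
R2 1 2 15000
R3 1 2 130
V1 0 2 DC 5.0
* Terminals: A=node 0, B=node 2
Nodal analysis, taking node 2 as the 0 V reference.
Source V1 fixes V_0 = 5 V.
KCL at each unknown node (sum of currents leaving = 0; resistances in Ω):
  Node 1: (V_1 - 5)/20000 + (V_1 - 0)/15000 + (V_1 - 0)/130 = 0
Collecting terms: 0.007809 × V_1 = 0.00025  =>  V_1 = 0.03201 V
Power in each resistor, P = (ΔV)²/R:
  P_R1 = (5 - 0.03201)²/20000 = 0.001234 W
  P_R2 = (0.03201 - 0)²/15000 = 0.00000006833 W
  P_R3 = (0.03201 - 0)²/130 = 0.000007884 W
P_total = P_R1 + P_R2 + P_R3 = 0.001242 W

Final answer: 0.001242 W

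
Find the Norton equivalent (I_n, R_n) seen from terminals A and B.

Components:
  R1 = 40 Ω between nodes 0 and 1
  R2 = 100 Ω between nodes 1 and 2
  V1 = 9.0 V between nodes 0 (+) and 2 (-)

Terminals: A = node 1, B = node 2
Find the Thévenin equivalent first; then I_n = V_th/R_th and R_n = R_th.
Step 1 — V_th is the open-circuit voltage V_A - V_B (nothing connected across the terminals).
Nodal analysis, taking node 2 as the 0 V reference.
Source V1 fixes V_0 = 9 V.
KCL at each unknown node (sum of currents leaving = 0; resistances in Ω):
  Node 1: (V_1 - 9)/40 + (V_1 - 0)/100 = 0
Collecting terms: 0.035 × V_1 = 0.225  =>  V_1 = 6.429 V
V_th = V_1 - V_2 = 6.429 - 0 = 6.429 V
Step 2 — R_th: zero the source — replace V1 by a short circuit (node 2 merges into node 0) — and find the resistance seen between A (node 1) and B (node 0).
Reduce the network between node 1 (A) and node 0 (B) by series/parallel combination:
  Rp1 = R1 ‖ R2 (parallel, both between nodes 0 and 1) = 1/(1/40 + 1/100) = 28.57 Ω
R_th = 28.57 Ω
I_n = V_th/R_th = 6.429/28.57 = 0.225 A, and R_n = R_th = 28.57 Ω

Final answer: I_n = 0.225 A, R_n = 28.57 Ω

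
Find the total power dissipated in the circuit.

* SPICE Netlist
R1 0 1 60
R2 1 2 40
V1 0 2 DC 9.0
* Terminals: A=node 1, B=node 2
Nodal analysis, taking node 2 as the 0 V reference.
Source V1 fixes V_0 = 9 V.
KCL at each unknown node (sum of currents leaving = 0; resistances in Ω):
  Node 1: (V_1 - 9)/60 + (V_1 - 0)/40 = 0
Collecting terms: 0.04167 × V_1 = 0.15  =>  V_1 = 3.6 V
Power in each resistor, P = (ΔV)²/R:
  P_R1 = (9 - 3.6)²/60 = 0.486 W
  P_R2 = (3.6 - 0)²/40 = 0.324 W
P_total = P_R1 + P_R2 = 0.81 W

Final answer: 0.81 W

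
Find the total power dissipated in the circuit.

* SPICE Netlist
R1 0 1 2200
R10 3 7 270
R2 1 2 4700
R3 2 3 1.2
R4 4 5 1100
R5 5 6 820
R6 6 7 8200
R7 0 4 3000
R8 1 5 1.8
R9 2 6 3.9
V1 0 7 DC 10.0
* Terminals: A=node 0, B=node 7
Nodal analysis, taking node 7 as the 0 V reference.
Source V1 fixes V_0 = 10 V.
KCL at each unknown node (sum of currents leaving = 0; resistances in Ω):
  Node 1: (V_1 - 10)/2200 + (V_1 - V_2)/4700 + (V_1 - V_5)/1.8 = 0
  Node 2: (V_2 - V_1)/4700 + (V_2 - V_3)/1.2 + (V_2 - V_6)/3.9 = 0
  Node 3: (V_3 - V_2)/1.2 + (V_3 - 0)/270 = 0
  Node 4: (V_4 - V_5)/1100 + (V_4 - 10)/3000 = 0
  Node 5: (V_5 - V_4)/1100 + (V_5 - V_6)/820 + (V_5 - V_1)/1.8 = 0
  Node 6: (V_6 - V_5)/820 + (V_6 - 0)/8200 + (V_6 - V_2)/3.9 = 0
Collecting terms (coefficients in siemens):
  0.5562·V_1 - 0.0002128·V_2 - 0.5556·V_5 = 0.004545
  1.09·V_2 - 0.0002128·V_1 - 0.8333·V_3 - 0.2564·V_6 = 0
  0.837·V_3 - 0.8333·V_2 = 0
  0.001242·V_4 - 0.0009091·V_5 = 0.003333
  0.5577·V_5 - 0.5556·V_1 - 0.0009091·V_4 - 0.00122·V_6 = 0
  0.2578·V_6 - 0.2564·V_2 - 0.00122·V_5 = 0
Solving these 6 simultaneous equations (Gaussian elimination) gives:
  V_1 = 4.025 V, V_2 = 1.095 V, V_3 = 1.091 V, V_4 = 5.625 V
  V_5 = 4.021 V, V_6 = 1.109 V
Power in each resistor, P = (ΔV)²/R:
  P_R1 = (10 - 4.025)²/2200 = 0.01623 W
  P_R2 = (4.025 - 1.095)²/4700 = 0.001825 W
  P_R3 = (1.095 - 1.091)²/1.2 = 0.00001958 W
  P_R4 = (5.625 - 4.021)²/1100 = 0.002339 W
  P_R5 = (4.021 - 1.109)²/820 = 0.01034 W
  P_R6 = (1.109 - 0)²/8200 = 0.0001499 W
  P_R7 = (10 - 5.625)²/3000 = 0.00638 W
  P_R8 = (4.025 - 4.021)²/1.8 = 0.000007884 W
  P_R9 = (1.095 - 1.109)²/3.9 = 0.00004551 W
  P_R10 = (1.091 - 0)²/270 = 0.004405 W
P_total = P_R1 + P_R2 + P_R3 + P_R4 + P_R5 + P_R6 + P_R7 + P_R8 + P_R9 + P_R10 = 0.04174 W

Final answer: 0.04174 W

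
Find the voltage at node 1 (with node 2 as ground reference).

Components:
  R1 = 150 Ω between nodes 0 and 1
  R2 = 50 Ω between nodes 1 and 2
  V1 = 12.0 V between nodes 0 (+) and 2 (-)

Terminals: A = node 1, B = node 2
Nodal analysis, taking node 2 as the 0 V reference.
Source V1 fixes V_0 = 12 V.
KCL at each unknown node (sum of currents leaving = 0; resistances in Ω):
  Node 1: (V_1 - 12)/150 + (V_1 - 0)/50 = 0
Collecting terms: 0.02667 × V_1 = 0.08  =>  V_1 = 3 V
The requested potential is V_1 = 3 V.

Final answer: V_1 = 3 V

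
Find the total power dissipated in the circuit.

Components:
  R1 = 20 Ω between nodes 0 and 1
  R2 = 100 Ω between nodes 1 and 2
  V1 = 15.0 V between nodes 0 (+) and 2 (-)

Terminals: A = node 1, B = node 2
Nodal analysis, taking node 2 as the 0 V reference.
Source V1 fixes V_0 = 15 V.
KCL at each unknown node (sum of currents leaving = 0; resistances in Ω):
  Node 1: (V_1 - 15)/20 + (V_1 - 0)/100 = 0
Collecting terms: 0.06 × V_1 = 0.75  =>  V_1 = 12.5 V
Power in each resistor, P = (ΔV)²/R:
  P_R1 = (15 - 12.5)²/20 = 0.3125 W
  P_R2 = (12.5 - 0)²/100 = 1.562 W
P_total = P_R1 + P_R2 = 1.875 W

Final answer: 1.875 W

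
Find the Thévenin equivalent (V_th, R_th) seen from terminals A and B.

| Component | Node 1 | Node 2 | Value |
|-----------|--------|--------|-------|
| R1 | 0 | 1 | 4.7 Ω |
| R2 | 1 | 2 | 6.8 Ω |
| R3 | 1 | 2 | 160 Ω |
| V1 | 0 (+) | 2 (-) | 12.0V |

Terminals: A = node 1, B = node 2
Step 1 — V_th is the open-circuit voltage V_A - V_B (nothing connected across the terminals).
Nodal analysis, taking node 2 as the 0 V reference.
Source V1 fixes V_0 = 12 V.
KCL at each unknown node (sum of currents leaving = 0; resistances in Ω):
  Node 1: (V_1 - 12)/4.7 + (V_1 - 0)/6.8 + (V_1 - 0)/160 = 0
Collecting terms: 0.3661 × V_1 = 2.553  =>  V_1 = 6.975 V
V_th = V_1 - V_2 = 6.975 - 0 = 6.975 V
Step 2 — R_th: zero the source — replace V1 by a short circuit (node 2 merges into node 0) — and find the resistance seen between A (node 1) and B (node 0).
Reduce the network between node 1 (A) and node 0 (B) by series/parallel combination:
  Rp1 = R1 ‖ R2 ‖ R3 (parallel, all between nodes 0 and 1) = 1/(1/4.7 + 1/6.8 + 1/160) = 2.732 Ω
R_th = 2.732 Ω

Final answer: V_th = 6.975 V, R_th = 2.732 Ω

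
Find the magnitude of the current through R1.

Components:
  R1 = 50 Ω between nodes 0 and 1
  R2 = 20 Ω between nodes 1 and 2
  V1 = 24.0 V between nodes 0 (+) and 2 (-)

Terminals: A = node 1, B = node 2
Nodal analysis, taking node 2 as the 0 V reference.
Source V1 fixes V_0 = 24 V.
KCL at each unknown node (sum of currents leaving = 0; resistances in Ω):
  Node 1: (V_1 - 24)/50 + (V_1 - 0)/20 = 0
Collecting terms: 0.07 × V_1 = 0.48  =>  V_1 = 6.857 V
I_R1 = (V_0 - V_1)/R1 = (24 - 6.857)/50 = 0.3429 A
|I_R1| = 0.3429 A

Final answer: |I_R1| = 0.3429 A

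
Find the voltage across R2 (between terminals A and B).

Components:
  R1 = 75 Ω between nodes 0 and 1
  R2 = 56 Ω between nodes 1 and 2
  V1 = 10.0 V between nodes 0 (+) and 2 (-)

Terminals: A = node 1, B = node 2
R1 and R2 are in series across V1 (node 0 → node 1 → node 2), and the output A–B is taken across R2, so this is a voltage divider.
Series current: I = V1/(R1 + R2) = 10/(75 + 56) = 10/131 = 0.07634 A
V_R2 = I × R2 = V1 × R2/(R1 + R2) = 10 × 56/131 = 4.275 V

Final answer: 4.275 V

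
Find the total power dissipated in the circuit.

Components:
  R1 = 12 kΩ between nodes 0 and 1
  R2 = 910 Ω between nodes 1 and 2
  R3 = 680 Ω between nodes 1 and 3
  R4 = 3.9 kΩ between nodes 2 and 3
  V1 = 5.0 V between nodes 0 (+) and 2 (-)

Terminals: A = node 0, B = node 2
Nodal analysis, taking node 2 as the 0 V reference.
Source V1 fixes V_0 = 5 V.
KCL at each unknown node (sum of currents leaving = 0; resistances in Ω):
  Node 1: (V_1 - 5)/12000 + (V_1 - 0)/910 + (V_1 - V_3)/680 = 0
  Node 3: (V_3 - V_1)/680 + (V_3 - 0)/3900 = 0
Collecting terms (coefficients in siemens):
  0.002653·V_1 - 0.001471·V_3 = 0.0004167
  0.001727·V_3 - 0.001471·V_1 = 0
Determinant D = (0.002653)(0.001727) - (-0.001471)(-0.001471) = 0.000002419
V_1 = [(0.0004167)(0.001727) - (-0.001471)(0)]/D = 0.2975 V
V_3 = [(0.002653)(0) - (0.0004167)(-0.001471)]/D = 0.2533 V
Power in each resistor, P = (ΔV)²/R:
  P_R1 = (5 - 0.2975)²/12000 = 0.001843 W
  P_R2 = (0.2975 - 0)²/910 = 0.00009726 W
  P_R3 = (0.2975 - 0.2533)²/680 = 0.000002869 W
  P_R4 = (0 - 0.2533)²/3900 = 0.00001646 W
P_total = P_R1 + P_R2 + P_R3 + P_R4 = 0.001959 W

Final answer: 0.001959 W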